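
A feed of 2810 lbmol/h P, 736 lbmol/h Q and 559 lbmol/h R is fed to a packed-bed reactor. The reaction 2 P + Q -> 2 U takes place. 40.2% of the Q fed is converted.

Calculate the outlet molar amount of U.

592 lbmol/h

Q reacted = 0.402 × 736 = 295.9 lbmol/h; ν_Q = −1, so ξ = 295.9/1 = 295.9 lbmol/h.
Outlet amounts (n = n₀ + ν ξ):
  P: 2810 − 2(295.9) = 2218
  Q: 736 − 1(295.9) = 440.1
  U: 0 + 2(295.9) = 591.7
  R: 559 (inert)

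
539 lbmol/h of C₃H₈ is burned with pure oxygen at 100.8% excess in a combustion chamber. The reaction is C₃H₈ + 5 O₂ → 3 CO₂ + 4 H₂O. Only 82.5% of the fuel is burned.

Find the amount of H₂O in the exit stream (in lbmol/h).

1780 lbmol/h

Stoichiometric O₂ = 5 × 539 = 2695 lbmol/h; O₂ fed = 2695 × 2.008 = 5412 lbmol/h.
Fuel reacted = 0.825 × 539 → ξ = 444.7 lbmol/h.
Outlet (n = n₀ + ν ξ):
  C₃H₈: 539 − 1(444.7) = 94.33
  O₂: 5412 − 5(444.7) = 3188
  CO₂: 0 + 3(444.7) = 1334
  H₂O: 0 + 4(444.7) = 1779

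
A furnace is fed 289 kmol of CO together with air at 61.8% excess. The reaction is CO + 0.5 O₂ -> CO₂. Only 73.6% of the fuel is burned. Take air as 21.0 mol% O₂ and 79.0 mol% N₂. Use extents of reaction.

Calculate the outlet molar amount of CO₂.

213 kmol

Stoichiometric O₂ = 0.5 × 289 = 144.5 kmol; O₂ fed = 144.5 × 1.618 = 233.8 kmol.
N₂ fed = 233.8 × 79/21 = 879.5 kmol.
Fuel reacted = 0.736 × 289 → ξ = 212.7 kmol.
Outlet (n = n₀ + ν ξ):
  CO: 289 − 1(212.7) = 76.3
  O₂: 233.8 − 0.5(212.7) = 127.4
  N₂: 879.5 (inert)
  CO₂: 0 + 1(212.7) = 212.7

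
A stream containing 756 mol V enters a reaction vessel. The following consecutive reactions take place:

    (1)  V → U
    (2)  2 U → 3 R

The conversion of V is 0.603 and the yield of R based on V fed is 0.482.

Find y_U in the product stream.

Conversion of V: V consumed = 1ξ₁ = 0.603 × 756 → ξ₁ = 455.9 mol.
Yield of R: 3ξ₂ / 756 = 0.482 → ξ₂ = 121.5 mol.
Outlet amounts (n = n₀ + Σ ν·ξ):
  V: 756 − 1(455.9) = 300.1
  U: 0 + 1(455.9) − 2(121.5) = 212.9
  R: 0 + 3(121.5) = 364.4
Total out = 877.5 mol; y_U = 212.9 / 877.5 = 0.2427.

0.243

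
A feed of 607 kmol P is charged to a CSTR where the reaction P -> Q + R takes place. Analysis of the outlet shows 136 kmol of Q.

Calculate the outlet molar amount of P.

471 kmol

For Q: n = n₀ + 1ξ → 136 = 0 + 1ξ, giving ξ = 136 kmol.
Outlet amounts (n = n₀ + ν ξ):
  P: 607 − 1(136) = 471
  Q: 0 + 1(136) = 136
  R: 0 + 1(136) = 136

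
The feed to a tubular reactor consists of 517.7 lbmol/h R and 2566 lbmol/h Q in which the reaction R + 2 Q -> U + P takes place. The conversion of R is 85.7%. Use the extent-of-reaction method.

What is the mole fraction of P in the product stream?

R reacted = 0.857 × 517.7 = 443.7 lbmol/h; ν_R = −1, so ξ = 443.7/1 = 443.7 lbmol/h.
Outlet amounts (n = n₀ + ν ξ):
  R: 517.7 − 1(443.7) = 74.03
  Q: 2566 − 2(443.7) = 1679
  U: 0 + 1(443.7) = 443.7
  P: 0 + 1(443.7) = 443.7
Total out = 2640 lbmol/h; y_P = 443.7 / 2640 = 0.1681.

0.168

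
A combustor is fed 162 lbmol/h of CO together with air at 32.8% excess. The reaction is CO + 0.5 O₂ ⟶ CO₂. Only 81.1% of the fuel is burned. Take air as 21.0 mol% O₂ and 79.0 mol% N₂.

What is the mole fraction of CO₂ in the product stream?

0.216

Stoichiometric O₂ = 0.5 × 162 = 81 lbmol/h; O₂ fed = 81 × 1.328 = 107.6 lbmol/h.
N₂ fed = 107.6 × 79/21 = 404.7 lbmol/h.
Fuel reacted = 0.811 × 162 → ξ = 131.4 lbmol/h.
Outlet (n = n₀ + ν ξ):
  CO: 162 − 1(131.4) = 30.62
  O₂: 107.6 − 0.5(131.4) = 41.88
  N₂: 404.7 (inert)
  CO₂: 0 + 1(131.4) = 131.4
Total out = 608.5 lbmol/h; y_CO₂ = 131.4 / 608.5 = 0.2159.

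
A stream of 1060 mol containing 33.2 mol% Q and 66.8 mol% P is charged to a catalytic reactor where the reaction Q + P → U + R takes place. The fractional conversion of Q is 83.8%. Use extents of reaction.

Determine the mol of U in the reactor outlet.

Q reacted = 0.838 × 351.9 = 294.9 mol; ν_Q = −1, so ξ = 294.9/1 = 294.9 mol.
Outlet amounts (n = n₀ + ν ξ):
  Q: 351.9 − 1(294.9) = 57.01
  P: 708.1 − 1(294.9) = 413.2
  U: 0 + 1(294.9) = 294.9
  R: 0 + 1(294.9) = 294.9

295 mol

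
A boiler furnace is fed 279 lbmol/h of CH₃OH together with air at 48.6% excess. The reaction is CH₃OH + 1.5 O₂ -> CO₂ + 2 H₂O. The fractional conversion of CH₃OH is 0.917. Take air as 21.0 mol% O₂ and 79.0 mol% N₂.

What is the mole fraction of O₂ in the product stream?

Stoichiometric O₂ = 1.5 × 279 = 418.5 lbmol/h; O₂ fed = 418.5 × 1.486 = 621.9 lbmol/h.
N₂ fed = 621.9 × 79/21 = 2339 lbmol/h.
Fuel reacted = 0.917 × 279 → ξ = 255.8 lbmol/h.
Outlet (n = n₀ + ν ξ):
  CH₃OH: 279 − 1(255.8) = 23.16
  O₂: 621.9 − 1.5(255.8) = 238.1
  N₂: 2339 (inert)
  CO₂: 0 + 1(255.8) = 255.8
  H₂O: 0 + 2(255.8) = 511.7
Total out = 3368 lbmol/h; y_O₂ = 238.1 / 3368 = 0.0707.

0.0707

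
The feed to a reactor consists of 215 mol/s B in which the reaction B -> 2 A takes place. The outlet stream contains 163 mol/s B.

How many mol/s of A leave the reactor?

104 mol/s

For B: n = n₀ − 1ξ → 163 = 215 − 1ξ, giving ξ = 52 mol/s.
Outlet amounts (n = n₀ + ν ξ):
  B: 215 − 1(52) = 163
  A: 0 + 2(52) = 104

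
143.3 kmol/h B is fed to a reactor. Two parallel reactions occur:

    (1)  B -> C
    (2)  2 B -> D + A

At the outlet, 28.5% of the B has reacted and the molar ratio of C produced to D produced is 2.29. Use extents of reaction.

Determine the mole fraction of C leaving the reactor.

Conversion of B: B consumed = 0.285 × 143.3 = 40.84 kmol/h = 1ξ₁ + 2ξ₂.
Selectivity: 1ξ₁ / (1ξ₂) = 2.29 → ξ₁ = 2.29 ξ₂.
Substitute: (1·2.29 + 2) ξ₂ = 40.84 → ξ₂ = 9.52 kmol/h, ξ₁ = 21.8 kmol/h.
Outlet amounts (n = n₀ + Σ ν·ξ):
  B: 143.3 − 1(21.8) − 2(9.52) = 102.5
  C: 0 + 1(21.8) = 21.8
  D: 0 + 1(9.52) = 9.52
  A: 0 + 1(9.52) = 9.52
Total out = 143.3 kmol/h; y_C = 21.8 / 143.3 = 0.1521.

0.152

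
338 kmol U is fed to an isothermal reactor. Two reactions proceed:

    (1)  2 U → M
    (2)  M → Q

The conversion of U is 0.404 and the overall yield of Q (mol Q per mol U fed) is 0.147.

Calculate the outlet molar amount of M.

Conversion of U: U consumed = 2ξ₁ = 0.404 × 338 → ξ₁ = 68.28 kmol.
Yield of Q: 1ξ₂ / 338 = 0.147 → ξ₂ = 49.69 kmol.
Outlet amounts (n = n₀ + Σ ν·ξ):
  U: 338 − 2(68.28) = 201.4
  M: 0 + 1(68.28) − 1(49.69) = 18.59
  Q: 0 + 1(49.69) = 49.69

18.6 kmol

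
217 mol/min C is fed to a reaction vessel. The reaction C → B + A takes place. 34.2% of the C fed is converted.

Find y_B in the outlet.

0.255

C reacted = 0.342 × 217 = 74.21 mol/min; ν_C = −1, so ξ = 74.21/1 = 74.21 mol/min.
Outlet amounts (n = n₀ + ν ξ):
  C: 217 − 1(74.21) = 142.8
  B: 0 + 1(74.21) = 74.21
  A: 0 + 1(74.21) = 74.21
Total out = 291.2 mol/min; y_B = 74.21 / 291.2 = 0.2548.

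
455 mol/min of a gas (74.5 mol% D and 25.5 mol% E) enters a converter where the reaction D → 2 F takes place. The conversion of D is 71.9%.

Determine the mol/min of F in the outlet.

D reacted = 0.719 × 339 = 243.7 mol/min; ν_D = −1, so ξ = 243.7/1 = 243.7 mol/min.
Outlet amounts (n = n₀ + ν ξ):
  D: 339 − 1(243.7) = 95.25
  F: 0 + 2(243.7) = 487.4
  E: 116 (inert)

487 mol/min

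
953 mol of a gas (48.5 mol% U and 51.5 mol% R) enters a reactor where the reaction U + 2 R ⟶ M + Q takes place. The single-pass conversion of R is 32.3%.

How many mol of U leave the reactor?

R reacted = 0.323 × 490.8 = 158.5 mol; ν_R = −2, so ξ = 158.5/2 = 79.26 mol.
Outlet amounts (n = n₀ + ν ξ):
  U: 462.2 − 1(79.26) = 382.9
  R: 490.8 − 2(79.26) = 332.3
  M: 0 + 1(79.26) = 79.26
  Q: 0 + 1(79.26) = 79.26

383 mol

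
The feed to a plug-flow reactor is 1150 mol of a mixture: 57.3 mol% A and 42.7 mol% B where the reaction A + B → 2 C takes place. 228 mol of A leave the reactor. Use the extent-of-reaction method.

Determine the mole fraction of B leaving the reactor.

For A: n = n₀ − 1ξ → 228 = 659 − 1ξ, giving ξ = 431 mol.
Outlet amounts (n = n₀ + ν ξ):
  A: 659 − 1(431) = 228
  B: 491.1 − 1(431) = 60.1
  C: 0 + 2(431) = 861.9
Total out = 1150 mol; y_B = 60.1 / 1150 = 0.05226.

0.0523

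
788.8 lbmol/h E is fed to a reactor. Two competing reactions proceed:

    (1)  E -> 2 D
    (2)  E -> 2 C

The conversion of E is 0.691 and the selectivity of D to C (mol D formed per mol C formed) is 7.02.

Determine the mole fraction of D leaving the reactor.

0.715

Conversion of E: E consumed = 0.691 × 788.8 = 545.1 lbmol/h = 1ξ₁ + 1ξ₂.
Selectivity: 2ξ₁ / (2ξ₂) = 7.02 → ξ₁ = 7.02 ξ₂.
Substitute: (1·7.02 + 1) ξ₂ = 545.1 → ξ₂ = 67.96 lbmol/h, ξ₁ = 477.1 lbmol/h.
Outlet amounts (n = n₀ + Σ ν·ξ):
  E: 788.8 − 1(477.1) − 1(67.96) = 243.7
  D: 0 + 2(477.1) = 954.2
  C: 0 + 2(67.96) = 135.9
Total out = 1334 lbmol/h; y_D = 954.2 / 1334 = 0.7154.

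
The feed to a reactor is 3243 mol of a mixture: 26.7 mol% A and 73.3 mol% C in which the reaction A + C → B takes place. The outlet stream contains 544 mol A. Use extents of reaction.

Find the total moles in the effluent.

2920 mol

For A: n = n₀ − 1ξ → 544 = 865.9 − 1ξ, giving ξ = 321.9 mol.
Outlet amounts (n = n₀ + ν ξ):
  A: 865.9 − 1(321.9) = 544
  C: 2377 − 1(321.9) = 2055
  B: 0 + 1(321.9) = 321.9
Total out = 544 + 2055 + 321.9 = 2921 mol.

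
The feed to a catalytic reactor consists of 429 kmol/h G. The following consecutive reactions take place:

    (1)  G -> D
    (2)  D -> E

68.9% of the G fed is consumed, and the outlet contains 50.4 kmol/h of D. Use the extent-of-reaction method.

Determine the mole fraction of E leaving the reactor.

0.572

Conversion of G: G consumed = 1ξ₁ = 0.689 × 429 → ξ₁ = 295.6 kmol/h.
D balance: n_D = 0 + 1ξ₁ − 1ξ₂ = 50.4 → ξ₂ = (1·295.6 − 50.4)/1 = 245.2 kmol/h.
Outlet amounts (n = n₀ + Σ ν·ξ):
  G: 429 − 1(295.6) = 133.4
  D: 0 + 1(295.6) − 1(245.2) = 50.4
  E: 0 + 1(245.2) = 245.2
Total out = 429 kmol/h; y_E = 245.2 / 429 = 0.5715.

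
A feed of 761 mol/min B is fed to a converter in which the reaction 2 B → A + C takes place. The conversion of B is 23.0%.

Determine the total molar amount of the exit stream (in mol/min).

B reacted = 0.23 × 761 = 175 mol/min; ν_B = −2, so ξ = 175/2 = 87.52 mol/min.
Outlet amounts (n = n₀ + ν ξ):
  B: 761 − 2(87.52) = 586
  A: 0 + 1(87.52) = 87.52
  C: 0 + 1(87.52) = 87.52
Total out = 586 + 87.52 + 87.52 = 761 mol/min.

761 mol/min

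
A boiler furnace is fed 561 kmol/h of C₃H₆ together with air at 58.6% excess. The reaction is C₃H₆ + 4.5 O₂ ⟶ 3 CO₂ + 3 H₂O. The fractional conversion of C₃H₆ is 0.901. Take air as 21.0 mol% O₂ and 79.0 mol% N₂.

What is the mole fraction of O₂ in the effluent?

Stoichiometric O₂ = 4.5 × 561 = 2524 kmol/h; O₂ fed = 2524 × 1.586 = 4004 kmol/h.
N₂ fed = 4004 × 79/21 = 15060 kmol/h.
Fuel reacted = 0.901 × 561 → ξ = 505.5 kmol/h.
Outlet (n = n₀ + ν ξ):
  C₃H₆: 561 − 1(505.5) = 55.54
  O₂: 4004 − 4.5(505.5) = 1729
  N₂: 15060 (inert)
  CO₂: 0 + 3(505.5) = 1516
  H₂O: 0 + 3(505.5) = 1516
Total out = 19880 kmol/h; y_O₂ = 1729 / 19880 = 0.08699.

0.087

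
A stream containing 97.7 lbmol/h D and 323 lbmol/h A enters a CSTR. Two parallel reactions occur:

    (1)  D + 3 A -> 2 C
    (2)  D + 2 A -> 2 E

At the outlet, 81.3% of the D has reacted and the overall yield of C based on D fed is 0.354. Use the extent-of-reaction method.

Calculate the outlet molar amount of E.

124 lbmol/h

Yield of C: 2ξ₁ / 97.7 = 0.354 → ξ₁ = 17.29 lbmol/h.
Conversion of D: 1ξ₁ + 1ξ₂ = 0.813 × 97.7 = 79.43 → ξ₂ = 62.14 lbmol/h.
Outlet amounts (n = n₀ + Σ ν·ξ):
  D: 97.7 − 1(17.29) − 1(62.14) = 18.27
  A: 323 − 3(17.29) − 2(62.14) = 146.8
  C: 0 + 2(17.29) = 34.59
  E: 0 + 2(62.14) = 124.3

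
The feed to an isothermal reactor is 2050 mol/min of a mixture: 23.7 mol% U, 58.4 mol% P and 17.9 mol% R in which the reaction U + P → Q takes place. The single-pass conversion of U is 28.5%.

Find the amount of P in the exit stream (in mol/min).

U reacted = 0.285 × 485.9 = 138.5 mol/min; ν_U = −1, so ξ = 138.5/1 = 138.5 mol/min.
Outlet amounts (n = n₀ + ν ξ):
  U: 485.9 − 1(138.5) = 347.4
  P: 1197 − 1(138.5) = 1059
  Q: 0 + 1(138.5) = 138.5
  R: 366.9 (inert)

1060 mol/min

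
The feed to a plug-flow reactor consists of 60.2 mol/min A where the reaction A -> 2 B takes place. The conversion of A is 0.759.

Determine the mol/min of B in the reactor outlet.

91.4 mol/min

A reacted = 0.759 × 60.2 = 45.69 mol/min; ν_A = −1, so ξ = 45.69/1 = 45.69 mol/min.
Outlet amounts (n = n₀ + ν ξ):
  A: 60.2 − 1(45.69) = 14.51
  B: 0 + 2(45.69) = 91.38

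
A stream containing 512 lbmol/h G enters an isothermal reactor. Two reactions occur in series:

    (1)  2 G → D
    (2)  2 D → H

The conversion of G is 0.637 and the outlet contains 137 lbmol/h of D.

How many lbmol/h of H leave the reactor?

13 lbmol/h

Conversion of G: G consumed = 2ξ₁ = 0.637 × 512 → ξ₁ = 163.1 lbmol/h.
D balance: n_D = 0 + 1ξ₁ − 2ξ₂ = 137 → ξ₂ = (1·163.1 − 137)/2 = 13.04 lbmol/h.
Outlet amounts (n = n₀ + Σ ν·ξ):
  G: 512 − 2(163.1) = 185.9
  D: 0 + 1(163.1) − 2(13.04) = 137
  H: 0 + 1(13.04) = 13.04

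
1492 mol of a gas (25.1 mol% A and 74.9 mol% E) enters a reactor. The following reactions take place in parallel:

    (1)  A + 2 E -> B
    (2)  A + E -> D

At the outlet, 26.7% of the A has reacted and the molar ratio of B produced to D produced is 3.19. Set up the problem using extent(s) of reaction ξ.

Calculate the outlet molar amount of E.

Conversion of A: A consumed = 0.267 × 374.5 = 99.99 mol = 1ξ₁ + 1ξ₂.
Selectivity: 1ξ₁ / (1ξ₂) = 3.19 → ξ₁ = 3.19 ξ₂.
Substitute: (1·3.19 + 1) ξ₂ = 99.99 → ξ₂ = 23.86 mol, ξ₁ = 76.13 mol.
Outlet amounts (n = n₀ + Σ ν·ξ):
  A: 374.5 − 1(76.13) − 1(23.86) = 274.5
  E: 1118 − 2(76.13) − 1(23.86) = 941.4
  B: 0 + 1(76.13) = 76.13
  D: 0 + 1(23.86) = 23.86

941 mol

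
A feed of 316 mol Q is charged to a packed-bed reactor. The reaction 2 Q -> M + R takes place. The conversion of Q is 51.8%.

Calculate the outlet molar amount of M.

Q reacted = 0.518 × 316 = 163.7 mol; ν_Q = −2, so ξ = 163.7/2 = 81.84 mol.
Outlet amounts (n = n₀ + ν ξ):
  Q: 316 − 2(81.84) = 152.3
  M: 0 + 1(81.84) = 81.84
  R: 0 + 1(81.84) = 81.84

81.8 mol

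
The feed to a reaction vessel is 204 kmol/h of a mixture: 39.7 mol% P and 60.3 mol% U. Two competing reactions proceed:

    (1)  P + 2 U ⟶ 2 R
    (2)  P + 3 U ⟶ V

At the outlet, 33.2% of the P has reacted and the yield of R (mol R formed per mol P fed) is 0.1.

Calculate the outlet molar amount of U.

46.4 kmol/h

Yield of R: 2ξ₁ / 80.99 = 0.1 → ξ₁ = 4.049 kmol/h.
Conversion of P: 1ξ₁ + 1ξ₂ = 0.332 × 80.99 = 26.89 → ξ₂ = 22.84 kmol/h.
Outlet amounts (n = n₀ + Σ ν·ξ):
  P: 80.99 − 1(4.049) − 1(22.84) = 54.1
  U: 123 − 2(4.049) − 3(22.84) = 46.4
  R: 0 + 2(4.049) = 8.099
  V: 0 + 1(22.84) = 22.84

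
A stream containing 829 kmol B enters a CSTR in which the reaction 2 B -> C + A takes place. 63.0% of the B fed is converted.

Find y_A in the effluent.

0.315

B reacted = 0.63 × 829 = 522.3 kmol; ν_B = −2, so ξ = 522.3/2 = 261.1 kmol.
Outlet amounts (n = n₀ + ν ξ):
  B: 829 − 2(261.1) = 306.7
  C: 0 + 1(261.1) = 261.1
  A: 0 + 1(261.1) = 261.1
Total out = 829 kmol; y_A = 261.1 / 829 = 0.315.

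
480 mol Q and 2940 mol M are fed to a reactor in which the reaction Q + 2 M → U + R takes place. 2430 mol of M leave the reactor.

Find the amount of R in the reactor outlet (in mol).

For M: n = n₀ − 2ξ → 2430 = 2940 − 2ξ, giving ξ = 255 mol.
Outlet amounts (n = n₀ + ν ξ):
  Q: 480 − 1(255) = 225
  M: 2940 − 2(255) = 2430
  U: 0 + 1(255) = 255
  R: 0 + 1(255) = 255

255 mol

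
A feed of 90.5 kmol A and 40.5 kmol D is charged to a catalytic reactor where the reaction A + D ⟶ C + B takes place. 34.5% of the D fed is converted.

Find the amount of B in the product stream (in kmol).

D reacted = 0.345 × 40.5 = 13.97 kmol; ν_D = −1, so ξ = 13.97/1 = 13.97 kmol.
Outlet amounts (n = n₀ + ν ξ):
  A: 90.5 − 1(13.97) = 76.53
  D: 40.5 − 1(13.97) = 26.53
  C: 0 + 1(13.97) = 13.97
  B: 0 + 1(13.97) = 13.97

14 kmol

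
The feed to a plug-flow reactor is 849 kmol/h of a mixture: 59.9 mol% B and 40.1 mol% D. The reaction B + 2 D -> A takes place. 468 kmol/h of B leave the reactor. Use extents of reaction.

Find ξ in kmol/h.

ξ = 40.6 kmol/h

For B: n = n₀ − 1ξ → 468 = 508.6 − 1ξ, giving ξ = 40.55 kmol/h.
Outlet amounts (n = n₀ + ν ξ):
  B: 508.6 − 1(40.55) = 468
  D: 340.4 − 2(40.55) = 259.3
  A: 0 + 1(40.55) = 40.55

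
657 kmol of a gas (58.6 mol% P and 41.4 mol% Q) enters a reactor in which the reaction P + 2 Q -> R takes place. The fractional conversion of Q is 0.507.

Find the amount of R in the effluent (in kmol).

69 kmol

Q reacted = 0.507 × 272 = 137.9 kmol; ν_Q = −2, so ξ = 137.9/2 = 68.95 kmol.
Outlet amounts (n = n₀ + ν ξ):
  P: 385 − 1(68.95) = 316.1
  Q: 272 − 2(68.95) = 134.1
  R: 0 + 1(68.95) = 68.95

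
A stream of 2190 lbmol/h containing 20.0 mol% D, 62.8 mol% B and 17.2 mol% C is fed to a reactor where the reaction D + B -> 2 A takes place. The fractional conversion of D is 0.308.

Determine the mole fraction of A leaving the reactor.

D reacted = 0.308 × 438 = 134.9 lbmol/h; ν_D = −1, so ξ = 134.9/1 = 134.9 lbmol/h.
Outlet amounts (n = n₀ + ν ξ):
  D: 438 − 1(134.9) = 303.1
  B: 1375 − 1(134.9) = 1240
  A: 0 + 2(134.9) = 269.8
  C: 376.7 (inert)
Total out = 2190 lbmol/h; y_A = 269.8 / 2190 = 0.1232.

0.123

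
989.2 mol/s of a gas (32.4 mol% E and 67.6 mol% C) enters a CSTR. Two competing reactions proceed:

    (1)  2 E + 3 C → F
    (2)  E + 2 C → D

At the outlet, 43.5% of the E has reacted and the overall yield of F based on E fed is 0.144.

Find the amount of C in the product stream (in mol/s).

Yield of F: 1ξ₁ / 320.5 = 0.144 → ξ₁ = 46.15 mol/s.
Conversion of E: 2ξ₁ + 1ξ₂ = 0.435 × 320.5 = 139.4 → ξ₂ = 47.11 mol/s.
Outlet amounts (n = n₀ + Σ ν·ξ):
  E: 320.5 − 2(46.15) − 1(47.11) = 181.1
  C: 668.7 − 3(46.15) − 2(47.11) = 436
  F: 0 + 1(46.15) = 46.15
  D: 0 + 1(47.11) = 47.11

436 mol/s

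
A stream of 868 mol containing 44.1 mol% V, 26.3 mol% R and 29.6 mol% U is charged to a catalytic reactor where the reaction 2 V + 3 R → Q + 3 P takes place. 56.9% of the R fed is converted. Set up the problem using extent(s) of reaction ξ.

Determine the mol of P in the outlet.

130 mol

R reacted = 0.569 × 228.3 = 129.9 mol; ν_R = −3, so ξ = 129.9/3 = 43.3 mol.
Outlet amounts (n = n₀ + ν ξ):
  V: 382.8 − 2(43.3) = 296.2
  R: 228.3 − 3(43.3) = 98.39
  Q: 0 + 1(43.3) = 43.3
  P: 0 + 3(43.3) = 129.9
  U: 256.9 (inert)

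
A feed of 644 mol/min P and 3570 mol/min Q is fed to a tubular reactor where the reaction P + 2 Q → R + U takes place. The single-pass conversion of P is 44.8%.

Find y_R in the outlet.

P reacted = 0.448 × 644 = 288.5 mol/min; ν_P = −1, so ξ = 288.5/1 = 288.5 mol/min.
Outlet amounts (n = n₀ + ν ξ):
  P: 644 − 1(288.5) = 355.5
  Q: 3570 − 2(288.5) = 2993
  R: 0 + 1(288.5) = 288.5
  U: 0 + 1(288.5) = 288.5
Total out = 3925 mol/min; y_R = 288.5 / 3925 = 0.0735.

0.0735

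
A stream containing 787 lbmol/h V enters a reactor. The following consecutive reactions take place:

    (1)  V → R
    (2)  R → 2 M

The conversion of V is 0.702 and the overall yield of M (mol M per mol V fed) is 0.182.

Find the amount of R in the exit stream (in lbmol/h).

481 lbmol/h

Conversion of V: V consumed = 1ξ₁ = 0.702 × 787 → ξ₁ = 552.5 lbmol/h.
Yield of M: 2ξ₂ / 787 = 0.182 → ξ₂ = 71.62 lbmol/h.
Outlet amounts (n = n₀ + Σ ν·ξ):
  V: 787 − 1(552.5) = 234.5
  R: 0 + 1(552.5) − 1(71.62) = 480.9
  M: 0 + 2(71.62) = 143.2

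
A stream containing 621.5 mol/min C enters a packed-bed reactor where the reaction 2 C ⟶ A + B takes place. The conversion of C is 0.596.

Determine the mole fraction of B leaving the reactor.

0.298

C reacted = 0.596 × 621.5 = 370.4 mol/min; ν_C = −2, so ξ = 370.4/2 = 185.2 mol/min.
Outlet amounts (n = n₀ + ν ξ):
  C: 621.5 − 2(185.2) = 251.1
  A: 0 + 1(185.2) = 185.2
  B: 0 + 1(185.2) = 185.2
Total out = 621.5 mol/min; y_B = 185.2 / 621.5 = 0.298.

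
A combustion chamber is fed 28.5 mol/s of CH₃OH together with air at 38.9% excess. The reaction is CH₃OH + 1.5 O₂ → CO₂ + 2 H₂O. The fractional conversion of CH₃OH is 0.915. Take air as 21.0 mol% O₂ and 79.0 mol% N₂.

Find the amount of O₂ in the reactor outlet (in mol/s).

20.3 mol/s

Stoichiometric O₂ = 1.5 × 28.5 = 42.75 mol/s; O₂ fed = 42.75 × 1.389 = 59.38 mol/s.
N₂ fed = 59.38 × 79/21 = 223.4 mol/s.
Fuel reacted = 0.915 × 28.5 → ξ = 26.08 mol/s.
Outlet (n = n₀ + ν ξ):
  CH₃OH: 28.5 − 1(26.08) = 2.422
  O₂: 59.38 − 1.5(26.08) = 20.26
  N₂: 223.4 (inert)
  CO₂: 0 + 1(26.08) = 26.08
  H₂O: 0 + 2(26.08) = 52.16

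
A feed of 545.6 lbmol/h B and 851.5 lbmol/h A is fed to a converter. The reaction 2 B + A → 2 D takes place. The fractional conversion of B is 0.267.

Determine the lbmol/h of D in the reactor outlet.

B reacted = 0.267 × 545.6 = 145.7 lbmol/h; ν_B = −2, so ξ = 145.7/2 = 72.84 lbmol/h.
Outlet amounts (n = n₀ + ν ξ):
  B: 545.6 − 2(72.84) = 399.9
  A: 851.5 − 1(72.84) = 778.7
  D: 0 + 2(72.84) = 145.7

146 lbmol/h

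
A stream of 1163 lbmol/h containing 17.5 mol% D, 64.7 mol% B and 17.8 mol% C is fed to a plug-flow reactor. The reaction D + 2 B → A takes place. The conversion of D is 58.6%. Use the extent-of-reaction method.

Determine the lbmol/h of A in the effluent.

119 lbmol/h

D reacted = 0.586 × 203.5 = 119.3 lbmol/h; ν_D = −1, so ξ = 119.3/1 = 119.3 lbmol/h.
Outlet amounts (n = n₀ + ν ξ):
  D: 203.5 − 1(119.3) = 84.26
  B: 752.5 − 2(119.3) = 513.9
  A: 0 + 1(119.3) = 119.3
  C: 207 (inert)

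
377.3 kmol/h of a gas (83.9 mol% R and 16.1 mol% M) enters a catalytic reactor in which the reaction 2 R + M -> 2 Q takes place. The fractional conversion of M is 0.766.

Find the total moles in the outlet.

331 kmol/h

M reacted = 0.766 × 60.75 = 46.53 kmol/h; ν_M = −1, so ξ = 46.53/1 = 46.53 kmol/h.
Outlet amounts (n = n₀ + ν ξ):
  R: 316.6 − 2(46.53) = 223.5
  M: 60.75 − 1(46.53) = 14.21
  Q: 0 + 2(46.53) = 93.06
Total out = 223.5 + 14.21 + 93.06 = 330.8 kmol/h.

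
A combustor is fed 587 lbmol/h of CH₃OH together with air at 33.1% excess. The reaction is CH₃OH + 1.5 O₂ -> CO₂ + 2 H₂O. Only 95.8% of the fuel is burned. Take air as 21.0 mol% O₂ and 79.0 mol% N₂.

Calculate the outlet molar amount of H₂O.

Stoichiometric O₂ = 1.5 × 587 = 880.5 lbmol/h; O₂ fed = 880.5 × 1.331 = 1172 lbmol/h.
N₂ fed = 1172 × 79/21 = 4409 lbmol/h.
Fuel reacted = 0.958 × 587 → ξ = 562.3 lbmol/h.
Outlet (n = n₀ + ν ξ):
  CH₃OH: 587 − 1(562.3) = 24.65
  O₂: 1172 − 1.5(562.3) = 328.4
  N₂: 4409 (inert)
  CO₂: 0 + 1(562.3) = 562.3
  H₂O: 0 + 2(562.3) = 1125

1120 lbmol/h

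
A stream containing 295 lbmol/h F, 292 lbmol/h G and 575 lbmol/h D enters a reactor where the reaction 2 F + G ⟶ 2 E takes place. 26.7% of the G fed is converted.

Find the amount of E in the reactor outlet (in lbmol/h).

156 lbmol/h

G reacted = 0.267 × 292 = 77.96 lbmol/h; ν_G = −1, so ξ = 77.96/1 = 77.96 lbmol/h.
Outlet amounts (n = n₀ + ν ξ):
  F: 295 − 2(77.96) = 139.1
  G: 292 − 1(77.96) = 214
  E: 0 + 2(77.96) = 155.9
  D: 575 (inert)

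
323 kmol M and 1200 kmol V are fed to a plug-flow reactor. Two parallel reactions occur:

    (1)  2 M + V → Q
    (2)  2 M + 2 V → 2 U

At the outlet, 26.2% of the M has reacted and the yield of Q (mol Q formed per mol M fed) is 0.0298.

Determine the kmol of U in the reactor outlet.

65.4 kmol

Yield of Q: 1ξ₁ / 323 = 0.0298 → ξ₁ = 9.625 kmol.
Conversion of M: 2ξ₁ + 2ξ₂ = 0.262 × 323 = 84.63 → ξ₂ = 32.69 kmol.
Outlet amounts (n = n₀ + Σ ν·ξ):
  M: 323 − 2(9.625) − 2(32.69) = 238.4
  V: 1200 − 1(9.625) − 2(32.69) = 1125
  Q: 0 + 1(9.625) = 9.625
  U: 0 + 2(32.69) = 65.38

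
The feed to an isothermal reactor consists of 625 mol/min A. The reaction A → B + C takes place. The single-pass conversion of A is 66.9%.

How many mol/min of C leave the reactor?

418 mol/min

A reacted = 0.669 × 625 = 418.1 mol/min; ν_A = −1, so ξ = 418.1/1 = 418.1 mol/min.
Outlet amounts (n = n₀ + ν ξ):
  A: 625 − 1(418.1) = 206.9
  B: 0 + 1(418.1) = 418.1
  C: 0 + 1(418.1) = 418.1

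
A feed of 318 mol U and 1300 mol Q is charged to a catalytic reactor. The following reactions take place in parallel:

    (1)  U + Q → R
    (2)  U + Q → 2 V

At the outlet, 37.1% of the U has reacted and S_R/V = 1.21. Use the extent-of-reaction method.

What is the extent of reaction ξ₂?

ξ₂ = 34.5 mol

Conversion of U: U consumed = 0.371 × 318 = 118 mol = 1ξ₁ + 1ξ₂.
Selectivity: 1ξ₁ / (2ξ₂) = 1.21 → ξ₁ = 2.42 ξ₂.
Substitute: (1·2.42 + 1) ξ₂ = 118 → ξ₂ = 34.5 mol, ξ₁ = 83.48 mol.
Outlet amounts (n = n₀ + Σ ν·ξ):
  U: 318 − 1(83.48) − 1(34.5) = 200
  Q: 1300 − 1(83.48) − 1(34.5) = 1182
  R: 0 + 1(83.48) = 83.48
  V: 0 + 2(34.5) = 68.99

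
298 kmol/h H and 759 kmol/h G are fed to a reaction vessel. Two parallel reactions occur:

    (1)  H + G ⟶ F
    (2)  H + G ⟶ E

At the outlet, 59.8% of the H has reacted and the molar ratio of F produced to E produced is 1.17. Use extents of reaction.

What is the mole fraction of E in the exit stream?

Conversion of H: H consumed = 0.598 × 298 = 178.2 kmol/h = 1ξ₁ + 1ξ₂.
Selectivity: 1ξ₁ / (1ξ₂) = 1.17 → ξ₁ = 1.17 ξ₂.
Substitute: (1·1.17 + 1) ξ₂ = 178.2 → ξ₂ = 82.12 kmol/h, ξ₁ = 96.08 kmol/h.
Outlet amounts (n = n₀ + Σ ν·ξ):
  H: 298 − 1(96.08) − 1(82.12) = 119.8
  G: 759 − 1(96.08) − 1(82.12) = 580.8
  F: 0 + 1(96.08) = 96.08
  E: 0 + 1(82.12) = 82.12
Total out = 878.8 kmol/h; y_E = 82.12 / 878.8 = 0.09345.

0.0934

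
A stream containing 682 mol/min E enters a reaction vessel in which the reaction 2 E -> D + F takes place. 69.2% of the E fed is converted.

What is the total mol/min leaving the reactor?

E reacted = 0.692 × 682 = 471.9 mol/min; ν_E = −2, so ξ = 471.9/2 = 236 mol/min.
Outlet amounts (n = n₀ + ν ξ):
  E: 682 − 2(236) = 210.1
  D: 0 + 1(236) = 236
  F: 0 + 1(236) = 236
Total out = 210.1 + 236 + 236 = 682 mol/min.

682 mol/min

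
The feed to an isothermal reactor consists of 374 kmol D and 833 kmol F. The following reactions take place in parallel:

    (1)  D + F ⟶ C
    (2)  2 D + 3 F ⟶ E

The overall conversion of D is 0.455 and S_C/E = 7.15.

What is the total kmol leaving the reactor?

1000 kmol

Conversion of D: D consumed = 0.455 × 374 = 170.2 kmol = 1ξ₁ + 2ξ₂.
Selectivity: 1ξ₁ / (1ξ₂) = 7.15 → ξ₁ = 7.15 ξ₂.
Substitute: (1·7.15 + 2) ξ₂ = 170.2 → ξ₂ = 18.6 kmol, ξ₁ = 133 kmol.
Outlet amounts (n = n₀ + Σ ν·ξ):
  D: 374 − 1(133) − 2(18.6) = 203.8
  F: 833 − 1(133) − 3(18.6) = 644.2
  C: 0 + 1(133) = 133
  E: 0 + 1(18.6) = 18.6
Total out = 203.8 + 644.2 + 133 + 18.6 = 999.6 kmol.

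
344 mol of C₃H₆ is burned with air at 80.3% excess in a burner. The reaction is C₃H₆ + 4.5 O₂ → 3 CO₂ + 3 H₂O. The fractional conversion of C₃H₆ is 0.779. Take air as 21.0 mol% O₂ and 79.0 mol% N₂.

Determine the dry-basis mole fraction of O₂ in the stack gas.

0.122

Stoichiometric O₂ = 4.5 × 344 = 1548 mol; O₂ fed = 1548 × 1.803 = 2791 mol.
N₂ fed = 2791 × 79/21 = 10500 mol.
Fuel reacted = 0.779 × 344 → ξ = 268 mol.
Outlet (n = n₀ + ν ξ):
  C₃H₆: 344 − 1(268) = 76.02
  O₂: 2791 − 4.5(268) = 1585
  N₂: 10500 (inert)
  CO₂: 0 + 3(268) = 803.9
  H₂O: 0 + 3(268) = 803.9
Dry total = 12960 mol; y_O₂ (dry) = 1585 / 12960 = 0.1223.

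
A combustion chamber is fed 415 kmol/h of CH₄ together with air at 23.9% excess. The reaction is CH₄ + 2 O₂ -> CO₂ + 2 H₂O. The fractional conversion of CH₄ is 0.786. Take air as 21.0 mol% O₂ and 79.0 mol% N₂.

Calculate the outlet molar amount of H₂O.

652 kmol/h

Stoichiometric O₂ = 2 × 415 = 830 kmol/h; O₂ fed = 830 × 1.239 = 1028 kmol/h.
N₂ fed = 1028 × 79/21 = 3869 kmol/h.
Fuel reacted = 0.786 × 415 → ξ = 326.2 kmol/h.
Outlet (n = n₀ + ν ξ):
  CH₄: 415 − 1(326.2) = 88.81
  O₂: 1028 − 2(326.2) = 376
  N₂: 3869 (inert)
  CO₂: 0 + 1(326.2) = 326.2
  H₂O: 0 + 2(326.2) = 652.4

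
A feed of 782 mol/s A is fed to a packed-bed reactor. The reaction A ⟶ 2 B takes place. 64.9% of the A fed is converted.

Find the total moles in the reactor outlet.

1290 mol/s

A reacted = 0.649 × 782 = 507.5 mol/s; ν_A = −1, so ξ = 507.5/1 = 507.5 mol/s.
Outlet amounts (n = n₀ + ν ξ):
  A: 782 − 1(507.5) = 274.5
  B: 0 + 2(507.5) = 1015
Total out = 274.5 + 1015 = 1290 mol/s.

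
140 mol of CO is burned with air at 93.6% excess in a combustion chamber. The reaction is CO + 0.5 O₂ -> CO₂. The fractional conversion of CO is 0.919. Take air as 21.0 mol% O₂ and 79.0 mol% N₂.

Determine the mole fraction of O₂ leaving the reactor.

0.0987

Stoichiometric O₂ = 0.5 × 140 = 70 mol; O₂ fed = 70 × 1.936 = 135.5 mol.
N₂ fed = 135.5 × 79/21 = 509.8 mol.
Fuel reacted = 0.919 × 140 → ξ = 128.7 mol.
Outlet (n = n₀ + ν ξ):
  CO: 140 − 1(128.7) = 11.34
  O₂: 135.5 − 0.5(128.7) = 71.19
  N₂: 509.8 (inert)
  CO₂: 0 + 1(128.7) = 128.7
Total out = 721 mol; y_O₂ = 71.19 / 721 = 0.09874.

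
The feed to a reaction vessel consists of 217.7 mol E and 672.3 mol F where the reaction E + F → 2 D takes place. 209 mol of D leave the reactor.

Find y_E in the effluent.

0.127

For D: n = n₀ + 2ξ → 209 = 0 + 2ξ, giving ξ = 104.5 mol.
Outlet amounts (n = n₀ + ν ξ):
  E: 217.7 − 1(104.5) = 113.2
  F: 672.3 − 1(104.5) = 567.8
  D: 0 + 2(104.5) = 209
Total out = 890 mol; y_E = 113.2 / 890 = 0.1272.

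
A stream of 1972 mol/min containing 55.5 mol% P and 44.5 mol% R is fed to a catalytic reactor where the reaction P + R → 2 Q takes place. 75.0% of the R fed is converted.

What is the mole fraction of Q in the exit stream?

0.667

R reacted = 0.75 × 877.5 = 658.2 mol/min; ν_R = −1, so ξ = 658.2/1 = 658.2 mol/min.
Outlet amounts (n = n₀ + ν ξ):
  P: 1094 − 1(658.2) = 436.3
  R: 877.5 − 1(658.2) = 219.4
  Q: 0 + 2(658.2) = 1316
Total out = 1972 mol/min; y_Q = 1316 / 1972 = 0.6675.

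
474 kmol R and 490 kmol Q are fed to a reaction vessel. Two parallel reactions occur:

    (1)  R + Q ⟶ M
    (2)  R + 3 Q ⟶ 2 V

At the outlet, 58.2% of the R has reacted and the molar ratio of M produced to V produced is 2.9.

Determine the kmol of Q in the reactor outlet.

133 kmol

Conversion of R: R consumed = 0.582 × 474 = 275.9 kmol = 1ξ₁ + 1ξ₂.
Selectivity: 1ξ₁ / (2ξ₂) = 2.9 → ξ₁ = 5.8 ξ₂.
Substitute: (1·5.8 + 1) ξ₂ = 275.9 → ξ₂ = 40.57 kmol, ξ₁ = 235.3 kmol.
Outlet amounts (n = n₀ + Σ ν·ξ):
  R: 474 − 1(235.3) − 1(40.57) = 198.1
  Q: 490 − 1(235.3) − 3(40.57) = 133
  M: 0 + 1(235.3) = 235.3
  V: 0 + 2(40.57) = 81.14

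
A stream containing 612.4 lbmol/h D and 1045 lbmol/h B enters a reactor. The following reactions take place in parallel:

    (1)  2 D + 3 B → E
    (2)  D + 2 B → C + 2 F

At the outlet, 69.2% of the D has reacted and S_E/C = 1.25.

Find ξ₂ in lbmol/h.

Conversion of D: D consumed = 0.692 × 612.4 = 423.8 lbmol/h = 2ξ₁ + 1ξ₂.
Selectivity: 1ξ₁ / (1ξ₂) = 1.25 → ξ₁ = 1.25 ξ₂.
Substitute: (2·1.25 + 1) ξ₂ = 423.8 → ξ₂ = 121.1 lbmol/h, ξ₁ = 151.4 lbmol/h.
Outlet amounts (n = n₀ + Σ ν·ξ):
  D: 612.4 − 2(151.4) − 1(121.1) = 188.6
  B: 1045 − 3(151.4) − 2(121.1) = 348.8
  E: 0 + 1(151.4) = 151.4
  C: 0 + 1(121.1) = 121.1
  F: 0 + 2(121.1) = 242.2

ξ₂ = 121 lbmol/h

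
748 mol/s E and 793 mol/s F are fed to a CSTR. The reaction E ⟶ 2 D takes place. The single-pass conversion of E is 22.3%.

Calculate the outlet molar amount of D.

E reacted = 0.223 × 748 = 166.8 mol/s; ν_E = −1, so ξ = 166.8/1 = 166.8 mol/s.
Outlet amounts (n = n₀ + ν ξ):
  E: 748 − 1(166.8) = 581.2
  D: 0 + 2(166.8) = 333.6
  F: 793 (inert)

334 mol/s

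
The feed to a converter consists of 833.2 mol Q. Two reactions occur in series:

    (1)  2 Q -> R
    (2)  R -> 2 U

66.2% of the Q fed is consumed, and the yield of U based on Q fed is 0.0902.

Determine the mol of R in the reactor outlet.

238 mol

Conversion of Q: Q consumed = 2ξ₁ = 0.662 × 833.2 → ξ₁ = 275.8 mol.
Yield of U: 2ξ₂ / 833.2 = 0.0902 → ξ₂ = 37.58 mol.
Outlet amounts (n = n₀ + Σ ν·ξ):
  Q: 833.2 − 2(275.8) = 281.6
  R: 0 + 1(275.8) − 1(37.58) = 238.2
  U: 0 + 2(37.58) = 75.15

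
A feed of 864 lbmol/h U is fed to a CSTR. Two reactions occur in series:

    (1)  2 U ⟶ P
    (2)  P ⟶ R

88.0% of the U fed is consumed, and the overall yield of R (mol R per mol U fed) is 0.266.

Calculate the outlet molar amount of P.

150 lbmol/h

Conversion of U: U consumed = 2ξ₁ = 0.88 × 864 → ξ₁ = 380.2 lbmol/h.
Yield of R: 1ξ₂ / 864 = 0.266 → ξ₂ = 229.8 lbmol/h.
Outlet amounts (n = n₀ + Σ ν·ξ):
  U: 864 − 2(380.2) = 103.7
  P: 0 + 1(380.2) − 1(229.8) = 150.3
  R: 0 + 1(229.8) = 229.8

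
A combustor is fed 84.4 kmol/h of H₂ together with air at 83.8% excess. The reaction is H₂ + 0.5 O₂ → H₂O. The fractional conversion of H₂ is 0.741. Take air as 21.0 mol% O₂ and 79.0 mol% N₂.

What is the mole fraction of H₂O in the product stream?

Stoichiometric O₂ = 0.5 × 84.4 = 42.2 kmol/h; O₂ fed = 42.2 × 1.838 = 77.56 kmol/h.
N₂ fed = 77.56 × 79/21 = 291.8 kmol/h.
Fuel reacted = 0.741 × 84.4 → ξ = 62.54 kmol/h.
Outlet (n = n₀ + ν ξ):
  H₂: 84.4 − 1(62.54) = 21.86
  O₂: 77.56 − 0.5(62.54) = 46.29
  N₂: 291.8 (inert)
  H₂O: 0 + 1(62.54) = 62.54
Total out = 422.5 kmol/h; y_H₂O = 62.54 / 422.5 = 0.148.

0.148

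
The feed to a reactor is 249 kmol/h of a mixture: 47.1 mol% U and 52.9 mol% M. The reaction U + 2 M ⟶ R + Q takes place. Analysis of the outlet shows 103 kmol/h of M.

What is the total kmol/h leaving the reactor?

For M: n = n₀ − 2ξ → 103 = 131.7 − 2ξ, giving ξ = 14.36 kmol/h.
Outlet amounts (n = n₀ + ν ξ):
  U: 117.3 − 1(14.36) = 102.9
  M: 131.7 − 2(14.36) = 103
  R: 0 + 1(14.36) = 14.36
  Q: 0 + 1(14.36) = 14.36
Total out = 102.9 + 103 + 14.36 + 14.36 = 234.6 kmol/h.

235 kmol/h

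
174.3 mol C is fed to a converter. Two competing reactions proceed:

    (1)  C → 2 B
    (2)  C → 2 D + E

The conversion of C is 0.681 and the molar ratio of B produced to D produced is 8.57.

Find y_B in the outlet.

0.696

Conversion of C: C consumed = 0.681 × 174.3 = 118.7 mol = 1ξ₁ + 1ξ₂.
Selectivity: 2ξ₁ / (2ξ₂) = 8.57 → ξ₁ = 8.57 ξ₂.
Substitute: (1·8.57 + 1) ξ₂ = 118.7 → ξ₂ = 12.4 mol, ξ₁ = 106.3 mol.
Outlet amounts (n = n₀ + Σ ν·ξ):
  C: 174.3 − 1(106.3) − 1(12.4) = 55.6
  B: 0 + 2(106.3) = 212.6
  D: 0 + 2(12.4) = 24.81
  E: 0 + 1(12.4) = 12.4
Total out = 305.4 mol; y_B = 212.6 / 305.4 = 0.6961.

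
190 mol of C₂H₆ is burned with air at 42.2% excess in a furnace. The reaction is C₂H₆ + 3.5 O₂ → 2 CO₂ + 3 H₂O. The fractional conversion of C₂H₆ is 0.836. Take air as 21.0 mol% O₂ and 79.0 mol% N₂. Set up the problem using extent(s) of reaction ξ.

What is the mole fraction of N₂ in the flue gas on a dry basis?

0.828

Stoichiometric O₂ = 3.5 × 190 = 665 mol; O₂ fed = 665 × 1.422 = 945.6 mol.
N₂ fed = 945.6 × 79/21 = 3557 mol.
Fuel reacted = 0.836 × 190 → ξ = 158.8 mol.
Outlet (n = n₀ + ν ξ):
  C₂H₆: 190 − 1(158.8) = 31.16
  O₂: 945.6 − 3.5(158.8) = 389.7
  N₂: 3557 (inert)
  CO₂: 0 + 2(158.8) = 317.7
  H₂O: 0 + 3(158.8) = 476.5
Dry total = 4296 mol; y_N₂ (dry) = 3557 / 4296 = 0.8281.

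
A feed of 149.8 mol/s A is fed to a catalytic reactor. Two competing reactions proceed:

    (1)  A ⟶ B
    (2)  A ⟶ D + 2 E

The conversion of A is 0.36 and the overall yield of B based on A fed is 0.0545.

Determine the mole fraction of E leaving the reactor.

0.379

Yield of B: 1ξ₁ / 149.8 = 0.0545 → ξ₁ = 8.164 mol/s.
Conversion of A: 1ξ₁ + 1ξ₂ = 0.36 × 149.8 = 53.93 → ξ₂ = 45.76 mol/s.
Outlet amounts (n = n₀ + Σ ν·ξ):
  A: 149.8 − 1(8.164) − 1(45.76) = 95.87
  B: 0 + 1(8.164) = 8.164
  D: 0 + 1(45.76) = 45.76
  E: 0 + 2(45.76) = 91.53
Total out = 241.3 mol/s; y_E = 91.53 / 241.3 = 0.3793.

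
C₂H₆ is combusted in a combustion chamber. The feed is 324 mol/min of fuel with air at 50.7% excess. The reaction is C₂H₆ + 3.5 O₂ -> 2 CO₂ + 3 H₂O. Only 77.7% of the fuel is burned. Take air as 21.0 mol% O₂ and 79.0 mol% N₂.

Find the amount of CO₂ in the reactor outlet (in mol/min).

Stoichiometric O₂ = 3.5 × 324 = 1134 mol/min; O₂ fed = 1134 × 1.507 = 1709 mol/min.
N₂ fed = 1709 × 79/21 = 6429 mol/min.
Fuel reacted = 0.777 × 324 → ξ = 251.7 mol/min.
Outlet (n = n₀ + ν ξ):
  C₂H₆: 324 − 1(251.7) = 72.25
  O₂: 1709 − 3.5(251.7) = 827.8
  N₂: 6429 (inert)
  CO₂: 0 + 2(251.7) = 503.5
  H₂O: 0 + 3(251.7) = 755.2

503 mol/min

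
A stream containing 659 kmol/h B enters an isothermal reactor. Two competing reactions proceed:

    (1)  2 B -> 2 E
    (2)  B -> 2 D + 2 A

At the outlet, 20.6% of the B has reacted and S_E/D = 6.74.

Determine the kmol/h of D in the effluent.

18.8 kmol/h

Conversion of B: B consumed = 0.206 × 659 = 135.8 kmol/h = 2ξ₁ + 1ξ₂.
Selectivity: 2ξ₁ / (2ξ₂) = 6.74 → ξ₁ = 6.74 ξ₂.
Substitute: (2·6.74 + 1) ξ₂ = 135.8 → ξ₂ = 9.375 kmol/h, ξ₁ = 63.19 kmol/h.
Outlet amounts (n = n₀ + Σ ν·ξ):
  B: 659 − 2(63.19) − 1(9.375) = 523.2
  E: 0 + 2(63.19) = 126.4
  D: 0 + 2(9.375) = 18.75
  A: 0 + 2(9.375) = 18.75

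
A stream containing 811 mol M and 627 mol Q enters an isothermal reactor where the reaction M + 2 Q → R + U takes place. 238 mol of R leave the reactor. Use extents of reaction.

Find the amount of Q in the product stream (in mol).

For R: n = n₀ + 1ξ → 238 = 0 + 1ξ, giving ξ = 238 mol.
Outlet amounts (n = n₀ + ν ξ):
  M: 811 − 1(238) = 573
  Q: 627 − 2(238) = 151
  R: 0 + 1(238) = 238
  U: 0 + 1(238) = 238

151 mol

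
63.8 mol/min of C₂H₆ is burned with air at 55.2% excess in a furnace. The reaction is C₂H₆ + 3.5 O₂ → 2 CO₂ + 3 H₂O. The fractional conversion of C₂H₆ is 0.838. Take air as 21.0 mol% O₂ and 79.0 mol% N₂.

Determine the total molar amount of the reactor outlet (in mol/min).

1740 mol/min

Stoichiometric O₂ = 3.5 × 63.8 = 223.3 mol/min; O₂ fed = 223.3 × 1.552 = 346.6 mol/min.
N₂ fed = 346.6 × 79/21 = 1304 mol/min.
Fuel reacted = 0.838 × 63.8 → ξ = 53.46 mol/min.
Outlet (n = n₀ + ν ξ):
  C₂H₆: 63.8 − 1(53.46) = 10.34
  O₂: 346.6 − 3.5(53.46) = 159.4
  N₂: 1304 (inert)
  CO₂: 0 + 2(53.46) = 106.9
  H₂O: 0 + 3(53.46) = 160.4
Total out = 10.34 + 159.4 + 1304 + 106.9 + 160.4 = 1741 mol/min.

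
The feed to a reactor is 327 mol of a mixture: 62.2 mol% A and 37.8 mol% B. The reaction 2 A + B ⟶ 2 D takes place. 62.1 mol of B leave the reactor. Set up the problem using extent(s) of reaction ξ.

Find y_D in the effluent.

0.463

For B: n = n₀ − 1ξ → 62.1 = 123.6 − 1ξ, giving ξ = 61.51 mol.
Outlet amounts (n = n₀ + ν ξ):
  A: 203.4 − 2(61.51) = 80.38
  B: 123.6 − 1(61.51) = 62.1
  D: 0 + 2(61.51) = 123
Total out = 265.5 mol; y_D = 123 / 265.5 = 0.4633.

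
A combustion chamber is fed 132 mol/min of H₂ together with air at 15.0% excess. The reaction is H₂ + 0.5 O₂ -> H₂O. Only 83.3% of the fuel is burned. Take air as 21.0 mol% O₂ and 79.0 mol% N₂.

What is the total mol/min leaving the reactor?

Stoichiometric O₂ = 0.5 × 132 = 66 mol/min; O₂ fed = 66 × 1.150 = 75.9 mol/min.
N₂ fed = 75.9 × 79/21 = 285.5 mol/min.
Fuel reacted = 0.833 × 132 → ξ = 110 mol/min.
Outlet (n = n₀ + ν ξ):
  H₂: 132 − 1(110) = 22.04
  O₂: 75.9 − 0.5(110) = 20.92
  N₂: 285.5 (inert)
  H₂O: 0 + 1(110) = 110
Total out = 22.04 + 20.92 + 285.5 + 110 = 438.5 mol/min.

438 mol/min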